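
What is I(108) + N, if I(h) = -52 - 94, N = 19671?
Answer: 19525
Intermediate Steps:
I(h) = -146
I(108) + N = -146 + 19671 = 19525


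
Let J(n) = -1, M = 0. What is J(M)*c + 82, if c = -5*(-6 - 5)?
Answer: 27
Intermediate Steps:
c = 55 (c = -5*(-11) = 55)
J(M)*c + 82 = -1*55 + 82 = -55 + 82 = 27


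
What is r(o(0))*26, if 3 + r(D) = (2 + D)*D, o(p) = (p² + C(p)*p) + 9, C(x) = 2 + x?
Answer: 2496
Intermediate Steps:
o(p) = 9 + p² + p*(2 + p) (o(p) = (p² + (2 + p)*p) + 9 = (p² + p*(2 + p)) + 9 = 9 + p² + p*(2 + p))
r(D) = -3 + D*(2 + D) (r(D) = -3 + (2 + D)*D = -3 + D*(2 + D))
r(o(0))*26 = (-3 + (9 + 0² + 0*(2 + 0))² + 2*(9 + 0² + 0*(2 + 0)))*26 = (-3 + (9 + 0 + 0*2)² + 2*(9 + 0 + 0*2))*26 = (-3 + (9 + 0 + 0)² + 2*(9 + 0 + 0))*26 = (-3 + 9² + 2*9)*26 = (-3 + 81 + 18)*26 = 96*26 = 2496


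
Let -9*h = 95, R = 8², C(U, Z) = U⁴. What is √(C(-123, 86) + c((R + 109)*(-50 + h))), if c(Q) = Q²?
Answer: √27429479146/9 ≈ 18402.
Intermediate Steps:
R = 64
h = -95/9 (h = -⅑*95 = -95/9 ≈ -10.556)
√(C(-123, 86) + c((R + 109)*(-50 + h))) = √((-123)⁴ + ((64 + 109)*(-50 - 95/9))²) = √(228886641 + (173*(-545/9))²) = √(228886641 + (-94285/9)²) = √(228886641 + 8889661225/81) = √(27429479146/81) = √27429479146/9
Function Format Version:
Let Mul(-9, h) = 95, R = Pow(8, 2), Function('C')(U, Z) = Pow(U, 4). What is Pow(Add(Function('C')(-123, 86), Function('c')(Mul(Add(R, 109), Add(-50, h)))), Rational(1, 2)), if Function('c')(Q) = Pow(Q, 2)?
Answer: Mul(Rational(1, 9), Pow(27429479146, Rational(1, 2))) ≈ 18402.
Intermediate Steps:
R = 64
h = Rational(-95, 9) (h = Mul(Rational(-1, 9), 95) = Rational(-95, 9) ≈ -10.556)
Pow(Add(Function('C')(-123, 86), Function('c')(Mul(Add(R, 109), Add(-50, h)))), Rational(1, 2)) = Pow(Add(Pow(-123, 4), Pow(Mul(Add(64, 109), Add(-50, Rational(-95, 9))), 2)), Rational(1, 2)) = Pow(Add(228886641, Pow(Mul(173, Rational(-545, 9)), 2)), Rational(1, 2)) = Pow(Add(228886641, Pow(Rational(-94285, 9), 2)), Rational(1, 2)) = Pow(Add(228886641, Rational(8889661225, 81)), Rational(1, 2)) = Pow(Rational(27429479146, 81), Rational(1, 2)) = Mul(Rational(1, 9), Pow(27429479146, Rational(1, 2)))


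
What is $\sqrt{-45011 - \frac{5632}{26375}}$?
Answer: $\frac{i \sqrt{1252465148635}}{5275} \approx 212.16 i$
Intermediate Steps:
$\sqrt{-45011 - \frac{5632}{26375}} = \sqrt{- \frac{1187170757}{26375}} = \frac{i \sqrt{1252465148635}}{5275}$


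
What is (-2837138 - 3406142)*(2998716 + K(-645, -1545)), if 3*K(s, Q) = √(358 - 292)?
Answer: -18721823628480 - 6243280*√66/3 ≈ -1.8722e+13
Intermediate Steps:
K(s, Q) = √66/3 (K(s, Q) = √(358 - 292)/3 = √66/3)
(-2837138 - 3406142)*(2998716 + K(-645, -1545)) = (-2837138 - 3406142)*(2998716 + √66/3) = -6243280*(2998716 + √66/3) = -18721823628480 - 6243280*√66/3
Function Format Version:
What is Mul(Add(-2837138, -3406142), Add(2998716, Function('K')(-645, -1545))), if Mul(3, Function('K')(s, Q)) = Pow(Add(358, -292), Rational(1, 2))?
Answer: Add(-18721823628480, Mul(Rational(-6243280, 3), Pow(66, Rational(1, 2)))) ≈ -1.8722e+13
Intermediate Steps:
Function('K')(s, Q) = Mul(Rational(1, 3), Pow(66, Rational(1, 2))) (Function('K')(s, Q) = Mul(Rational(1, 3), Pow(Add(358, -292), Rational(1, 2))) = Mul(Rational(1, 3), Pow(66, Rational(1, 2))))
Mul(Add(-2837138, -3406142), Add(2998716, Function('K')(-645, -1545))) = Mul(Add(-2837138, -3406142), Add(2998716, Mul(Rational(1, 3), Pow(66, Rational(1, 2))))) = Mul(-6243280, Add(2998716, Mul(Rational(1, 3), Pow(66, Rational(1, 2))))) = Add(-18721823628480, Mul(Rational(-6243280, 3), Pow(66, Rational(1, 2))))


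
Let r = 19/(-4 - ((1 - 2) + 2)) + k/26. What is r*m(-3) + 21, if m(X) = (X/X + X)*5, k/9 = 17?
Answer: 2/13 ≈ 0.15385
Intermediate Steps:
k = 153 (k = 9*17 = 153)
r = 271/130 (r = 19/(-4 - ((1 - 2) + 2)) + 153/26 = 19/(-4 - (-1 + 2)) + 153*(1/26) = 19/(-4 - 1*1) + 153/26 = 19/(-4 - 1) + 153/26 = 19/(-5) + 153/26 = 19*(-⅕) + 153/26 = -19/5 + 153/26 = 271/130 ≈ 2.0846)
m(X) = 5 + 5*X (m(X) = (1 + X)*5 = 5 + 5*X)
r*m(-3) + 21 = 271*(5 + 5*(-3))/130 + 21 = 271*(5 - 15)/130 + 21 = (271/130)*(-10) + 21 = -271/13 + 21 = 2/13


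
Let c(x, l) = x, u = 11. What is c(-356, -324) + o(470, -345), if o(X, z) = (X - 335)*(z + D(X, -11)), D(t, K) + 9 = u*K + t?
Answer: -1031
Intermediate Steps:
D(t, K) = -9 + t + 11*K (D(t, K) = -9 + (11*K + t) = -9 + (t + 11*K) = -9 + t + 11*K)
o(X, z) = (-335 + X)*(-130 + X + z) (o(X, z) = (X - 335)*(z + (-9 + X + 11*(-11))) = (-335 + X)*(z + (-9 + X - 121)) = (-335 + X)*(z + (-130 + X)) = (-335 + X)*(-130 + X + z))
c(-356, -324) + o(470, -345) = -356 + (43550 + 470² - 465*470 - 335*(-345) + 470*(-345)) = -356 + (43550 + 220900 - 218550 + 115575 - 162150) = -356 - 675 = -1031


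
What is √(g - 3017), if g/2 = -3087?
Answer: I*√9191 ≈ 95.87*I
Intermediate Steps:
g = -6174 (g = 2*(-3087) = -6174)
√(g - 3017) = √(-6174 - 3017) = √(-9191) = I*√9191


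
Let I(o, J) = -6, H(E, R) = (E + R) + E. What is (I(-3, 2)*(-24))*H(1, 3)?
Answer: 720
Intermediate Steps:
H(E, R) = R + 2*E
(I(-3, 2)*(-24))*H(1, 3) = (-6*(-24))*(3 + 2*1) = 144*(3 + 2) = 144*5 = 720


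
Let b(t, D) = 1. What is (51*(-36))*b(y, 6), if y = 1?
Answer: -1836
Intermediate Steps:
(51*(-36))*b(y, 6) = (51*(-36))*1 = -1836*1 = -1836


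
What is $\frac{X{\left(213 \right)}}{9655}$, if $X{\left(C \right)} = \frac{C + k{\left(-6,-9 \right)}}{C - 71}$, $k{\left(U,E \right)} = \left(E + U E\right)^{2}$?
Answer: $\frac{1119}{685505} \approx 0.0016324$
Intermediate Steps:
$k{\left(U,E \right)} = \left(E + E U\right)^{2}$
$X{\left(C \right)} = \frac{2025 + C}{-71 + C}$ ($X{\left(C \right)} = \frac{C + \left(-9\right)^{2} \left(1 - 6\right)^{2}}{C - 71} = \frac{C + 81 \left(-5\right)^{2}}{-71 + C} = \frac{C + 81 \cdot 25}{-71 + C} = \frac{C + 2025}{-71 + C} = \frac{2025 + C}{-71 + C}$)
$\frac{X{\left(213 \right)}}{9655} = \frac{\frac{1}{-71 + 213} \left(2025 + 213\right)}{9655} = \frac{1}{142} \cdot 2238 \cdot \frac{1}{9655} = \frac{1119}{71} \cdot \frac{1}{9655} = \frac{1119}{685505}$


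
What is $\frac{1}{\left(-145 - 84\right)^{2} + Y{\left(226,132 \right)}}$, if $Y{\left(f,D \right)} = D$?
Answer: $\frac{1}{52573} \approx 1.9021 \cdot 10^{-5}$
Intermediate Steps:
$\frac{1}{\left(-145 - 84\right)^{2} + Y{\left(226,132 \right)}} = \frac{1}{\left(-145 - 84\right)^{2} + 132} = \frac{1}{\left(-229\right)^{2} + 132} = \frac{1}{52441 + 132} = \frac{1}{52573}$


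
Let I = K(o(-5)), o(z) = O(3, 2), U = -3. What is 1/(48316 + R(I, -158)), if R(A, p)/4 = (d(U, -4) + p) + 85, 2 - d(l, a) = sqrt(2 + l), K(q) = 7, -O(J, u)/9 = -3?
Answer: 3002/144192065 + I/576768260 ≈ 2.0819e-5 + 1.7338e-9*I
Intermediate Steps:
O(J, u) = 27 (O(J, u) = -9*(-3) = 27)
o(z) = 27
I = 7
d(l, a) = 2 - sqrt(2 + l)
R(A, p) = 348 - 4*I + 4*p (R(A, p) = 4*(((2 - sqrt(2 - 3)) + p) + 85) = 4*(((2 - sqrt(-1)) + p) + 85) = 4*(((2 - I) + p) + 85) = 4*((2 + p - I) + 85) = 4*(87 + p - I) = 348 - 4*I + 4*p)
1/(48316 + R(I, -158)) = 1/(48316 + (348 - 4*I + 4*(-158))) = 1/(48316 + (348 - 4*I - 632)) = 1/(48316 + (-284 - 4*I)) = 1/(48032 - 4*I) = (48032 + 4*I)/2307073040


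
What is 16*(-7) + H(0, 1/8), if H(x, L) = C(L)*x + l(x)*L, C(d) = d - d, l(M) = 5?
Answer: -891/8 ≈ -111.38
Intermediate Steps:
C(d) = 0
H(x, L) = 5*L (H(x, L) = 0*x + 5*L = 0 + 5*L = 5*L)
16*(-7) + H(0, 1/8) = 16*(-7) + 5/8 = -112 + 5*(⅛) = -112 + 5/8 = -891/8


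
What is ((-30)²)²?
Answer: 810000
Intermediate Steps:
((-30)²)² = 900² = 810000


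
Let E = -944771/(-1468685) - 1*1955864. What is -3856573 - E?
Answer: -2791543742436/1468685 ≈ -1.9007e+6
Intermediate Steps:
E = -2872547174069/1468685 (E = -944771*(-1/1468685) - 1955864 = 944771/1468685 - 1955864 = -2872547174069/1468685 ≈ -1.9559e+6)
-3856573 - E = -3856573 - 1*(-2872547174069/1468685) = -3856573 + 2872547174069/1468685 = -2791543742436/1468685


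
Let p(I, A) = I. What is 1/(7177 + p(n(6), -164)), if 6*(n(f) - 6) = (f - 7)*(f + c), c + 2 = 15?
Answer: 6/43079 ≈ 0.00013928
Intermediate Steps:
c = 13 (c = -2 + 15 = 13)
n(f) = 6 + (-7 + f)*(13 + f)/6 (n(f) = 6 + ((f - 7)*(f + 13))/6 = 6 + ((-7 + f)*(13 + f))/6 = 6 + (-7 + f)*(13 + f)/6)
1/(7177 + p(n(6), -164)) = 1/(7177 + (-55/6 + 6 + (1/6)*6**2)) = 1/(7177 + (-55/6 + 6 + (1/6)*36)) = 1/(7177 + (-55/6 + 6 + 6)) = 1/(7177 + 17/6) = 1/(43079/6) = 6/43079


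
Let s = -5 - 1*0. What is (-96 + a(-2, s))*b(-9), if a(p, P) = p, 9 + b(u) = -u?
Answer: 0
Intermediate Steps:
s = -5 (s = -5 + 0 = -5)
b(u) = -9 - u
(-96 + a(-2, s))*b(-9) = (-96 - 2)*(-9 - 1*(-9)) = -98*(-9 + 9) = -98*0 = 0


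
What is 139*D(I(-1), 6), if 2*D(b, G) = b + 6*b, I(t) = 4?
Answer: 1946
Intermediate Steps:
D(b, G) = 7*b/2 (D(b, G) = (b + 6*b)/2 = (7*b)/2 = 7*b/2)
139*D(I(-1), 6) = 139*((7/2)*4) = 139*14 = 1946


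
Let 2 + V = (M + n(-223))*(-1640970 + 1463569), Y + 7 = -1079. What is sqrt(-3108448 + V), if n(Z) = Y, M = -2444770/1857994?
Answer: sqrt(163788988189864978169)/928997 ≈ 13776.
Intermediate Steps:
Y = -1086 (Y = -7 - 1079 = -1086)
M = -1222385/928997 (M = -2444770*1/1857994 = -1222385/928997 ≈ -1.3158)
n(Z) = -1086
V = 179195076984933/928997 (V = -2 + (-1222385/928997 - 1086)*(-1640970 + 1463569) = -2 - 1010113127/928997*(-177401) = -2 + 179195078842927/928997 = 179195076984933/928997 ≈ 1.9289e+8)
sqrt(-3108448 + V) = sqrt(-3108448 + 179195076984933/928997) = sqrt(176307338118277/928997) = sqrt(163788988189864978169)/928997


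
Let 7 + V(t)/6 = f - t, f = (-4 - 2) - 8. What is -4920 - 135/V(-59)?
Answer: -373965/76 ≈ -4920.6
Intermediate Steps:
f = -14 (f = -6 - 8 = -14)
V(t) = -126 - 6*t (V(t) = -42 + 6*(-14 - t) = -42 + (-84 - 6*t) = -126 - 6*t)
-4920 - 135/V(-59) = -4920 - 135/(-126 - 6*(-59)) = -4920 - 135/(-126 + 354) = -4920 - 135/228 = -4920 - 135*1/228 = -4920 - 45/76 = -373965/76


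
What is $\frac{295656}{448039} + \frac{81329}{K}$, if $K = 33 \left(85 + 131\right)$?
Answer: $\frac{38545999799}{3193621992} \approx 12.07$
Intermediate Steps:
$K = 7128$ ($K = 33 \cdot 216 = 7128$)
$\frac{295656}{448039} + \frac{81329}{K} = \frac{295656}{448039} + \frac{81329}{7128} = \frac{38545999799}{3193621992}$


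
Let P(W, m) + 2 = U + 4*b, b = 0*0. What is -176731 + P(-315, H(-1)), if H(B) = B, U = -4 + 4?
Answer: -176733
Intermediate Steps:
U = 0
b = 0
P(W, m) = -2 (P(W, m) = -2 + (0 + 4*0) = -2 + (0 + 0) = -2 + 0 = -2)
-176731 + P(-315, H(-1)) = -176731 - 2 = -176733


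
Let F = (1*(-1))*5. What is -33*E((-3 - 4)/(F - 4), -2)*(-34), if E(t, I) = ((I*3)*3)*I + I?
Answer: 38148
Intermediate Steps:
F = -5 (F = -1*5 = -5)
E(t, I) = I + 9*I² (E(t, I) = ((3*I)*3)*I + I = (9*I)*I + I = 9*I² + I = I + 9*I²)
-33*E((-3 - 4)/(F - 4), -2)*(-34) = -(-66)*(1 + 9*(-2))*(-34) = -(-66)*(1 - 18)*(-34) = -(-66)*(-17)*(-34) = -33*34*(-34) = -1122*(-34) = 38148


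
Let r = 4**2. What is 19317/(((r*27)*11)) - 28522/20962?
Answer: 44897735/16601904 ≈ 2.7044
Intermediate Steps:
r = 16
19317/(((r*27)*11)) - 28522/20962 = 19317/(((16*27)*11)) - 28522/20962 = 19317/((432*11)) - 28522*1/20962 = 19317/4752 - 14261/10481 = 19317*(1/4752) - 14261/10481 = 6439/1584 - 14261/10481 = 44897735/16601904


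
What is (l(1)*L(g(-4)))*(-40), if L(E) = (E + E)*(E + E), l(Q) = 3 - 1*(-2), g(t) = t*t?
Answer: -204800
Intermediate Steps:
g(t) = t²
l(Q) = 5 (l(Q) = 3 + 2 = 5)
L(E) = 4*E² (L(E) = (2*E)*(2*E) = 4*E²)
(l(1)*L(g(-4)))*(-40) = (5*(4*((-4)²)²))*(-40) = (5*(4*16²))*(-40) = (5*(4*256))*(-40) = (5*1024)*(-40) = 5120*(-40) = -204800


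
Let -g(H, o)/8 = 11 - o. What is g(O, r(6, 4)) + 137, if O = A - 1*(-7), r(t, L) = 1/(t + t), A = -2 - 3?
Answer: 149/3 ≈ 49.667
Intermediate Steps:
A = -5
r(t, L) = 1/(2*t)
O = 2 (O = -5 - 1*(-7) = -5 + 7 = 2)
g(H, o) = -88 + 8*o (g(H, o) = -8*(11 - o) = -88 + 8*o)
g(O, r(6, 4)) + 137 = (-88 + 8*((½)/6)) + 137 = (-88 + 8*((½)*(⅙))) + 137 = (-88 + 8*(1/12)) + 137 = (-88 + ⅔) + 137 = -262/3 + 137 = 149/3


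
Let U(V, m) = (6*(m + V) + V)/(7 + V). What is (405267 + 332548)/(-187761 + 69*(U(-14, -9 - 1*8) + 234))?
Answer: -1032941/237501 ≈ -4.3492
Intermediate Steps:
U(V, m) = (6*m + 7*V)/(7 + V) (U(V, m) = (6*(V + m) + V)/(7 + V) = ((6*V + 6*m) + V)/(7 + V) = (6*m + 7*V)/(7 + V))
(405267 + 332548)/(-187761 + 69*(U(-14, -9 - 1*8) + 234)) = (405267 + 332548)/(-187761 + 69*((6*(-9 - 1*8) + 7*(-14))/(7 - 14) + 234)) = 737815/(-187761 + 69*((6*(-9 - 8) - 98)/(-7) + 234)) = 737815/(-187761 + 69*(-(6*(-17) - 98)/7 + 234)) = 737815/(-187761 + 69*(-(-102 - 98)/7 + 234)) = 737815/(-187761 + 69*(-⅐*(-200) + 234)) = 737815/(-187761 + 69*(200/7 + 234)) = 737815/(-187761 + 69*(1838/7)) = 737815/(-187761 + 126822/7) = 737815/(-1187505/7) = 737815*(-7/1187505) = -1032941/237501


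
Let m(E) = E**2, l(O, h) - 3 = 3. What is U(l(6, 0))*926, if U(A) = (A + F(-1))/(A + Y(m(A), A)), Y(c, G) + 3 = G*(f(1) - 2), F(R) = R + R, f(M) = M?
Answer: -3704/3 ≈ -1234.7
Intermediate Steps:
l(O, h) = 6 (l(O, h) = 3 + 3 = 6)
F(R) = 2*R
Y(c, G) = -3 - G (Y(c, G) = -3 + G*(1 - 2) = -3 + G*(-1) = -3 - G)
U(A) = 2/3 - A/3 (U(A) = (A + 2*(-1))/(A + (-3 - A)) = (A - 2)/(-3) = (-2 + A)*(-1/3) = 2/3 - A/3)
U(l(6, 0))*926 = (2/3 - 1/3*6)*926 = (2/3 - 2)*926 = -4/3*926 = -3704/3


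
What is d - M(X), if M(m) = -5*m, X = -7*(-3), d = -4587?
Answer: -4482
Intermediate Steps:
X = 21
d - M(X) = -4587 - (-5)*21 = -4587 - 1*(-105) = -4587 + 105 = -4482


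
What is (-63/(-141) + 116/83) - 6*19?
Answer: -437519/3901 ≈ -112.16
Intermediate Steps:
(-63/(-141) + 116/83) - 6*19 = (-63*(-1/141) + 116*(1/83)) - 1*114 = (21/47 + 116/83) - 114 = 7195/3901 - 114 = -437519/3901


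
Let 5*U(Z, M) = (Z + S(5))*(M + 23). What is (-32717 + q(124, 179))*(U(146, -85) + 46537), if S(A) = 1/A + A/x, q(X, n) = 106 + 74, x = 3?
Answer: -109088719583/75 ≈ -1.4545e+9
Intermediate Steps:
q(X, n) = 180
S(A) = 1/A + A/3
U(Z, M) = (23 + M)*(28/15 + Z)/5 (U(Z, M) = ((Z + (1/5 + (⅓)*5))*(M + 23))/5 = ((Z + (⅕ + 5/3))*(23 + M))/5 = ((Z + 28/15)*(23 + M))/5 = ((28/15 + Z)*(23 + M))/5 = ((23 + M)*(28/15 + Z))/5 = (23 + M)*(28/15 + Z)/5)
(-32717 + q(124, 179))*(U(146, -85) + 46537) = (-32717 + 180)*((644/75 + (23/5)*146 + (28/75)*(-85) + (⅕)*(-85)*146) + 46537) = -32537*((644/75 + 3358/5 - 476/15 - 2482) + 46537) = -32537*(-137516/75 + 46537) = -32537*3352759/75 = -109088719583/75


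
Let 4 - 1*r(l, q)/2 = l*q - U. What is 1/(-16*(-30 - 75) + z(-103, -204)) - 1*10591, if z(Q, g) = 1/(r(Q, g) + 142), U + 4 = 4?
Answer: -745059004655/70348319 ≈ -10591.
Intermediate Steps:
U = 0 (U = -4 + 4 = 0)
r(l, q) = 8 - 2*l*q (r(l, q) = 8 - 2*(l*q - 1*0) = 8 - 2*(l*q + 0) = 8 - 2*l*q)
z(Q, g) = 1/(150 - 2*Q*g) (z(Q, g) = 1/((8 - 2*Q*g) + 142) = 1/(150 - 2*Q*g))
1/(-16*(-30 - 75) + z(-103, -204)) - 1*10591 = 1/(-16*(-30 - 75) - 1/(-150 + 2*(-103)*(-204))) - 1*10591 = 1/(-16*(-105) - 1/(-150 + 42024)) - 10591 = 1/(1680 - 1/41874) - 10591 = 1/(70348319/41874) - 10591 = 41874/70348319 - 10591 = -745059004655/70348319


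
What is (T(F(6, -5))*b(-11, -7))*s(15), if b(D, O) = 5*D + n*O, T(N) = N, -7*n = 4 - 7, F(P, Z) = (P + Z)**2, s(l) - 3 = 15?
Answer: -1044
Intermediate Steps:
s(l) = 18 (s(l) = 3 + 15 = 18)
n = 3/7 (n = -(4 - 7)/7 = -1/7*(-3) = 3/7 ≈ 0.42857)
b(D, O) = 5*D + 3*O/7
(T(F(6, -5))*b(-11, -7))*s(15) = ((6 - 5)**2*(5*(-11) + (3/7)*(-7)))*18 = (1**2*(-55 - 3))*18 = (1*(-58))*18 = -58*18 = -1044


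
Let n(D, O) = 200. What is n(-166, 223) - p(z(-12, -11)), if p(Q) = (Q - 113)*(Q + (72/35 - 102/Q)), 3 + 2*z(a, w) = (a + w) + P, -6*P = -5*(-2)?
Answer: -37482379/104580 ≈ -358.41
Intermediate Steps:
P = -5/3 (P = -(-5)*(-2)/6 = -1/6*10 = -5/3 ≈ -1.6667)
z(a, w) = -7/3 + a/2 + w/2 (z(a, w) = -3/2 + ((a + w) - 5/3)/2 = -3/2 + (-5/3 + a + w)/2 = -3/2 + (-5/6 + a/2 + w/2) = -7/3 + a/2 + w/2)
p(Q) = (-113 + Q)*(72/35 + Q - 102/Q) (p(Q) = (-113 + Q)*(Q + (72*(1/35) - 102/Q)) = (-113 + Q)*(Q + (72/35 - 102/Q)) = (-113 + Q)*(72/35 + Q - 102/Q))
n(-166, 223) - p(z(-12, -11)) = 200 - (-11706/35 + (-7/3 + (1/2)*(-12) + (1/2)*(-11))**2 + 11526/(-7/3 + (1/2)*(-12) + (1/2)*(-11)) - 3883*(-7/3 + (1/2)*(-12) + (1/2)*(-11))/35) = 200 - (-11706/35 + (-7/3 - 6 - 11/2)**2 + 11526/(-7/3 - 6 - 11/2) - 3883*(-7/3 - 6 - 11/2)/35) = 200 - (-11706/35 + (-83/6)**2 + 11526/(-83/6) - 3883/35*(-83/6)) = 200 - (-11706/35 + 6889/36 + 11526*(-6/83) + 322289/210) = 200 - (-11706/35 + 6889/36 - 69156/83 + 322289/210) = 200 - 1*58398379/104580 = 200 - 58398379/104580 = -37482379/104580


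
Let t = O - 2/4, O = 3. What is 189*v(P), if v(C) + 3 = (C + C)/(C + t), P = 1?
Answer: -459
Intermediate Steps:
t = 5/2 (t = 3 - 2/4 = 3 - 2*1/4 = 3 - 1/2 = 5/2 ≈ 2.5000)
v(C) = -3 + 2*C/(5/2 + C) (v(C) = -3 + (C + C)/(C + 5/2) = -3 + (2*C)/(5/2 + C) = -3 + 2*C/(5/2 + C))
189*v(P) = 189*((-15 - 2*1)/(5 + 2*1)) = 189*((-15 - 2)/(5 + 2)) = 189*(-17/7) = -459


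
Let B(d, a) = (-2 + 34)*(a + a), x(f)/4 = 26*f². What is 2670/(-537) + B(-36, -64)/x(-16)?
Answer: -11928/2327 ≈ -5.1259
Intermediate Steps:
x(f) = 104*f² (x(f) = 4*(26*f²) = 104*f²)
B(d, a) = 64*a (B(d, a) = 32*(2*a) = 64*a)
2670/(-537) + B(-36, -64)/x(-16) = 2670/(-537) + (64*(-64))/((104*(-16)²)) = 2670*(-1/537) - 4096/(104*256) = -890/179 - 4096/26624 = -890/179 - 4096*1/26624 = -890/179 - 2/13 = -11928/2327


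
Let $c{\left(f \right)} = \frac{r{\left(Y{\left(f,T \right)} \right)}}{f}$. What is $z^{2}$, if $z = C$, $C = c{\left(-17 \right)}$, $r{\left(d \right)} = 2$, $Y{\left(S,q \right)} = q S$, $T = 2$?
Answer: $\frac{4}{289} \approx 0.013841$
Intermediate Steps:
$Y{\left(S,q \right)} = S q$
$c{\left(f \right)} = \frac{2}{f}$
$C = - \frac{2}{17}$ ($C = \frac{2}{-17} = 2 \left(- \frac{1}{17}\right) = - \frac{2}{17} \approx -0.11765$)
$z = - \frac{2}{17} \approx -0.11765$
$z^{2} = \left(- \frac{2}{17}\right)^{2} = \frac{4}{289}$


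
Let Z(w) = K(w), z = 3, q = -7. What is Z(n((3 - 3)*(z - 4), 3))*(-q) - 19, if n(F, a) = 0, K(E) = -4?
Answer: -47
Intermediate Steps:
Z(w) = -4
Z(n((3 - 3)*(z - 4), 3))*(-q) - 19 = -(-4)*(-7) - 19 = -4*7 - 19 = -28 - 19 = -47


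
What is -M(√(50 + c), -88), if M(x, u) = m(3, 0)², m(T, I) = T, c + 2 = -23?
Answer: -9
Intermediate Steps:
c = -25 (c = -2 - 23 = -25)
M(x, u) = 9 (M(x, u) = 3² = 9)
-M(√(50 + c), -88) = -1*9 = -9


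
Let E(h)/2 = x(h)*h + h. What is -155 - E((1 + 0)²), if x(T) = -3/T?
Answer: -151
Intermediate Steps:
E(h) = -6 + 2*h (E(h) = 2*((-3/h)*h + h) = 2*(-3 + h) = -6 + 2*h)
-155 - E((1 + 0)²) = -155 - (-6 + 2*(1 + 0)²) = -155 - (-6 + 2*1²) = -155 - (-6 + 2*1) = -155 - (-6 + 2) = -155 - 1*(-4) = -155 + 4 = -151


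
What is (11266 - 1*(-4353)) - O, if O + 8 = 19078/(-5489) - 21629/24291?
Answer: 2084181608752/133333299 ≈ 15631.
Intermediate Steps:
O = -1648811671/133333299 (O = -8 + (19078/(-5489) - 21629/24291) = -8 + (19078*(-1/5489) - 21629*1/24291) = -8 + (-19078/5489 - 21629/24291) = -8 - 582145279/133333299 = -1648811671/133333299 ≈ -12.366)
(11266 - 1*(-4353)) - O = (11266 - 1*(-4353)) - 1*(-1648811671/133333299) = (11266 + 4353) + 1648811671/133333299 = 15619 + 1648811671/133333299 = 2084181608752/133333299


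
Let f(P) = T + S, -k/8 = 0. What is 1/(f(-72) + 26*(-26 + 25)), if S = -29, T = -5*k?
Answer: -1/55 ≈ -0.018182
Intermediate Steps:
k = 0 (k = -8*0 = 0)
T = 0 (T = -5*0 = 0)
f(P) = -29 (f(P) = 0 - 29 = -29)
1/(f(-72) + 26*(-26 + 25)) = 1/(-29 + 26*(-26 + 25)) = 1/(-29 + 26*(-1)) = 1/(-29 - 26) = 1/(-55) = -1/55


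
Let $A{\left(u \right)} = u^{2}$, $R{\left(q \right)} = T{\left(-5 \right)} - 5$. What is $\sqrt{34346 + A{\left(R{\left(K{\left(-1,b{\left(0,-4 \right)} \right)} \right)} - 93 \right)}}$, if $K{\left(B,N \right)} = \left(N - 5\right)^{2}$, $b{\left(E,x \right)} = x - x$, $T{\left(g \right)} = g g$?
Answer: $115 \sqrt{3} \approx 199.19$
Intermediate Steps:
$T{\left(g \right)} = g^{2}$
$b{\left(E,x \right)} = 0$
$K{\left(B,N \right)} = \left(-5 + N\right)^{2}$
$R{\left(q \right)} = 20$ ($R{\left(q \right)} = \left(-5\right)^{2} - 5 = 25 - 5 = 20$)
$\sqrt{34346 + A{\left(R{\left(K{\left(-1,b{\left(0,-4 \right)} \right)} \right)} - 93 \right)}} = \sqrt{34346 + \left(20 - 93\right)^{2}} = \sqrt{34346 + \left(-73\right)^{2}} = \sqrt{34346 + 5329} = \sqrt{39675} = 115 \sqrt{3}$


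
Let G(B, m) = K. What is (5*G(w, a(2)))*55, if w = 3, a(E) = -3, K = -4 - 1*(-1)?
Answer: -825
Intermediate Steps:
K = -3 (K = -4 + 1 = -3)
G(B, m) = -3
(5*G(w, a(2)))*55 = (5*(-3))*55 = -15*55 = -825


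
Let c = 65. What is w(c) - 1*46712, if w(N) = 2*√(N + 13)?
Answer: -46712 + 2*√78 ≈ -46694.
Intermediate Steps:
w(N) = 2*√(13 + N)
w(c) - 1*46712 = 2*√(13 + 65) - 1*46712 = 2*√78 - 46712 = -46712 + 2*√78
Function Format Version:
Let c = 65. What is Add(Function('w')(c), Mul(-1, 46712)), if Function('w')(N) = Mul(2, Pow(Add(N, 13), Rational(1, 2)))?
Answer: Add(-46712, Mul(2, Pow(78, Rational(1, 2)))) ≈ -46694.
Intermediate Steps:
Function('w')(N) = Mul(2, Pow(Add(13, N), Rational(1, 2)))
Add(Function('w')(c), Mul(-1, 46712)) = Add(Mul(2, Pow(Add(13, 65), Rational(1, 2))), Mul(-1, 46712)) = Add(Mul(2, Pow(78, Rational(1, 2))), -46712) = Add(-46712, Mul(2, Pow(78, Rational(1, 2))))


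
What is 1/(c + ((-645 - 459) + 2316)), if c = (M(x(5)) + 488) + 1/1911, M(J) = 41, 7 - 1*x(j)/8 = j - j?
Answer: 1911/3327052 ≈ 0.00057438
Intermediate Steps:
x(j) = 56 (x(j) = 56 - 8*(j - j) = 56 - 8*0 = 56 + 0 = 56)
c = 1010920/1911 (c = (41 + 488) + 1/1911 = 529 + 1/1911 = 1010920/1911 ≈ 529.00)
1/(c + ((-645 - 459) + 2316)) = 1/(1010920/1911 + ((-645 - 459) + 2316)) = 1/(1010920/1911 + (-1104 + 2316)) = 1/(1010920/1911 + 1212) = 1/(3327052/1911) = 1911/3327052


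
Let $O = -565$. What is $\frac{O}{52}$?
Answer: $- \frac{565}{52} \approx -10.865$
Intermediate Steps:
$\frac{O}{52} = \frac{1}{52} \left(-565\right) = - \frac{565}{52}$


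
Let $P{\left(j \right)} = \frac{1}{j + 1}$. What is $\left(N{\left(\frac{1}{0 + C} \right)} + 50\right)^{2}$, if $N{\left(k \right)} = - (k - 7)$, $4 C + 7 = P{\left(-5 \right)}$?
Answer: $\frac{2785561}{841} \approx 3312.2$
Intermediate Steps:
$P{\left(j \right)} = \frac{1}{1 + j}$
$C = - \frac{29}{16}$ ($C = - \frac{7}{4} + \frac{1}{4 \left(1 - 5\right)} = - \frac{7}{4} + \frac{1}{4 \left(-4\right)} = - \frac{7}{4} + \frac{1}{4} \left(- \frac{1}{4}\right) = - \frac{7}{4} - \frac{1}{16} = - \frac{29}{16} \approx -1.8125$)
$N{\left(k \right)} = 7 - k$ ($N{\left(k \right)} = - (k - 7) = - (-7 + k) = 7 - k$)
$\left(N{\left(\frac{1}{0 + C} \right)} + 50\right)^{2} = \left(\left(7 - \frac{1}{0 - \frac{29}{16}}\right) + 50\right)^{2} = \left(\left(7 - \frac{1}{- \frac{29}{16}}\right) + 50\right)^{2} = \left(\left(7 - - \frac{16}{29}\right) + 50\right)^{2} = \left(\left(7 + \frac{16}{29}\right) + 50\right)^{2} = \left(\frac{219}{29} + 50\right)^{2} = \left(\frac{1669}{29}\right)^{2} = \frac{2785561}{841}$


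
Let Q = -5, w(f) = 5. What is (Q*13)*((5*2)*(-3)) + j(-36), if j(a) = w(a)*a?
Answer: 1770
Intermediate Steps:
j(a) = 5*a
(Q*13)*((5*2)*(-3)) + j(-36) = (-5*13)*((5*2)*(-3)) + 5*(-36) = -650*(-3) - 180 = -65*(-30) - 180 = 1950 - 180 = 1770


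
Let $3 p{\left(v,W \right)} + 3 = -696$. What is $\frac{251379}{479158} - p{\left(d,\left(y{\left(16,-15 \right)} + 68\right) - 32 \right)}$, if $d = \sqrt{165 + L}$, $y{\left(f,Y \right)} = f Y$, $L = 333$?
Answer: $\frac{111895193}{479158} \approx 233.52$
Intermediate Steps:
$y{\left(f,Y \right)} = Y f$
$d = \sqrt{498}$ ($d = \sqrt{165 + 333} = \sqrt{498} \approx 22.316$)
$p{\left(v,W \right)} = -233$ ($p{\left(v,W \right)} = -1 + \frac{1}{3} \left(-696\right) = -1 - 232 = -233$)
$\frac{251379}{479158} - p{\left(d,\left(y{\left(16,-15 \right)} + 68\right) - 32 \right)} = \frac{251379}{479158} - -233 = 251379 \cdot \frac{1}{479158} + 233 = \frac{251379}{479158} + 233 = \frac{111895193}{479158}$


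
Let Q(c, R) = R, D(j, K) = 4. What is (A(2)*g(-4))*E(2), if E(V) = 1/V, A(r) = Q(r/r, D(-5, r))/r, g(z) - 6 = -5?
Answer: 1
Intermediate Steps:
g(z) = 1 (g(z) = 6 - 5 = 1)
A(r) = 4/r
(A(2)*g(-4))*E(2) = ((4/2)*1)/2 = ((4*(½))*1)*(½) = (2*1)*(½) = 2*(½) = 1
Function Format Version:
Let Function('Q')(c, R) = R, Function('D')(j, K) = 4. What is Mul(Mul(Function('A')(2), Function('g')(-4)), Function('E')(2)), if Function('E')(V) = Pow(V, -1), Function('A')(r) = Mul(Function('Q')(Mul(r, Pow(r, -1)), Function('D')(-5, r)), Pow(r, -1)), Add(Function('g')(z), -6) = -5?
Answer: 1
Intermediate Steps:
Function('g')(z) = 1 (Function('g')(z) = Add(6, -5) = 1)
Function('A')(r) = Mul(4, Pow(r, -1))
Mul(Mul(Function('A')(2), Function('g')(-4)), Function('E')(2)) = Mul(Mul(Mul(4, Pow(2, -1)), 1), Pow(2, -1)) = Mul(Mul(Mul(4, Rational(1, 2)), 1), Rational(1, 2)) = Mul(Mul(2, 1), Rational(1, 2)) = Mul(2, Rational(1, 2)) = 1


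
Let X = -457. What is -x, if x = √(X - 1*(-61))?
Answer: -6*I*√11 ≈ -19.9*I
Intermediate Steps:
x = 6*I*√11 (x = √(-457 - 1*(-61)) = √(-457 + 61) = √(-396) = 6*I*√11 ≈ 19.9*I)
-x = -6*I*√11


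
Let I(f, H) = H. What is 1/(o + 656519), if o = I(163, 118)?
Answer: 1/656637 ≈ 1.5229e-6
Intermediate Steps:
o = 118
1/(o + 656519) = 1/(118 + 656519) = 1/656637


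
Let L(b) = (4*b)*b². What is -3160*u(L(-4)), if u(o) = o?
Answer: 808960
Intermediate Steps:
L(b) = 4*b³
-3160*u(L(-4)) = -12640*(-4)³ = -12640*(-64) = -3160*(-256) = 808960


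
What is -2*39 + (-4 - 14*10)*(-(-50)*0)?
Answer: -78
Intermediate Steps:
-2*39 + (-4 - 14*10)*(-(-50)*0) = -78 + (-4 - 140)*(-25*0) = -78 - 144*0 = -78 + 0 = -78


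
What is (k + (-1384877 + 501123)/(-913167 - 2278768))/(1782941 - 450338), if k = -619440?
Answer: -1977211332646/4253582156805 ≈ -0.46483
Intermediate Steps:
(k + (-1384877 + 501123)/(-913167 - 2278768))/(1782941 - 450338) = (-619440 + (-1384877 + 501123)/(-913167 - 2278768))/(1782941 - 450338) = (-619440 - 883754/(-3191935))/1332603 = (-619440 - 883754*(-1/3191935))*(1/1332603) = (-619440 + 883754/3191935)*(1/1332603) = -1977211332646/3191935*1/1332603 = -1977211332646/4253582156805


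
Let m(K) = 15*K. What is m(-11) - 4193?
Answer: -4358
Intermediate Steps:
m(-11) - 4193 = 15*(-11) - 4193 = -165 - 4193 = -4358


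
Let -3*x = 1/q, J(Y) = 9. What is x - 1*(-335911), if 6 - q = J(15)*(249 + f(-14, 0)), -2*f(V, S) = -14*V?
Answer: 1363462750/4059 ≈ 3.3591e+5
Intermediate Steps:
f(V, S) = 7*V (f(V, S) = -(-7)*V = 7*V)
q = -1353 (q = 6 - 9*(249 + 7*(-14)) = 6 - 9*(249 - 98) = 6 - 9*151 = 6 - 1*1359 = 6 - 1359 = -1353)
x = 1/4059 (x = -1/3/(-1353) = -1/3*(-1/1353) = 1/4059 ≈ 0.00024637)
x - 1*(-335911) = 1/4059 - 1*(-335911) = 1/4059 + 335911 = 1363462750/4059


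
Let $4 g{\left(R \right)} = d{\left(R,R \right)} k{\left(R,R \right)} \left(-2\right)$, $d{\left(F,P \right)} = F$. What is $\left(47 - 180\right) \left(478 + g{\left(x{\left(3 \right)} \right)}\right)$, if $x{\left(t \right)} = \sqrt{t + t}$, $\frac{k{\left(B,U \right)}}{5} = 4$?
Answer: $-63574 + 1330 \sqrt{6} \approx -60316.0$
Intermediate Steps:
$k{\left(B,U \right)} = 20$ ($k{\left(B,U \right)} = 5 \cdot 4 = 20$)
$x{\left(t \right)} = \sqrt{2} \sqrt{t}$ ($x{\left(t \right)} = \sqrt{2 t} = \sqrt{2} \sqrt{t}$)
$g{\left(R \right)} = - 10 R$ ($g{\left(R \right)} = \frac{R 20 \left(-2\right)}{4} = \frac{20 R \left(-2\right)}{4} = \frac{\left(-40\right) R}{4} = - 10 R$)
$\left(47 - 180\right) \left(478 + g{\left(x{\left(3 \right)} \right)}\right) = \left(47 - 180\right) \left(478 - 10 \sqrt{2} \sqrt{3}\right) = - 133 \left(478 - 10 \sqrt{6}\right) = -63574 + 1330 \sqrt{6}$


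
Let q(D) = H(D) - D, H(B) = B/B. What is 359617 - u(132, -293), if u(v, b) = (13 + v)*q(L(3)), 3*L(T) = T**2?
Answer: 359907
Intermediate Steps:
L(T) = T**2/3
H(B) = 1
q(D) = 1 - D
u(v, b) = -26 - 2*v (u(v, b) = (13 + v)*(1 - 3**2/3) = (13 + v)*(1 - 9/3) = (13 + v)*(1 - 1*3) = (13 + v)*(1 - 3) = (13 + v)*(-2) = -26 - 2*v)
359617 - u(132, -293) = 359617 - (-26 - 2*132) = 359617 - (-26 - 264) = 359617 - 1*(-290) = 359617 + 290 = 359907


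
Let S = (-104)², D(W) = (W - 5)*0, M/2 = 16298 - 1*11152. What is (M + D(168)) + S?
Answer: 21108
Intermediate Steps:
M = 10292 (M = 2*(16298 - 1*11152) = 2*(16298 - 11152) = 2*5146 = 10292)
D(W) = 0 (D(W) = (-5 + W)*0 = 0)
S = 10816
(M + D(168)) + S = (10292 + 0) + 10816 = 10292 + 10816 = 21108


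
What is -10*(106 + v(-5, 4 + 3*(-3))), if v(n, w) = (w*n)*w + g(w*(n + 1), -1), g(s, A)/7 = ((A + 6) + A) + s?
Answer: -1490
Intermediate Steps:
g(s, A) = 42 + 7*s + 14*A (g(s, A) = 7*(((A + 6) + A) + s) = 7*(((6 + A) + A) + s) = 7*((6 + 2*A) + s) = 7*(6 + s + 2*A) = 42 + 7*s + 14*A)
v(n, w) = 28 + n*w² + 7*w*(1 + n) (v(n, w) = (w*n)*w + (42 + 7*(w*(n + 1)) + 14*(-1)) = (n*w)*w + (42 + 7*(w*(1 + n)) - 14) = n*w² + (42 + 7*w*(1 + n) - 14) = n*w² + (28 + 7*w*(1 + n)) = 28 + n*w² + 7*w*(1 + n))
-10*(106 + v(-5, 4 + 3*(-3))) = -10*(106 + (28 - 5*(4 + 3*(-3))² + 7*(4 + 3*(-3))*(1 - 5))) = -10*(106 + (28 - 5*(4 - 9)² + 7*(4 - 9)*(-4))) = -10*(106 + (28 - 5*(-5)² + 7*(-5)*(-4))) = -10*(106 + (28 - 5*25 + 140)) = -10*(106 + (28 - 125 + 140)) = -10*(106 + 43) = -10*149 = -1490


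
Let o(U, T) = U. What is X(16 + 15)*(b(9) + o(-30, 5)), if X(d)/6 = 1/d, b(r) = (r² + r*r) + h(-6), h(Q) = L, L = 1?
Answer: 798/31 ≈ 25.742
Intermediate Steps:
h(Q) = 1
b(r) = 1 + 2*r² (b(r) = (r² + r*r) + 1 = (r² + r²) + 1 = 2*r² + 1 = 1 + 2*r²)
X(d) = 6/d
X(16 + 15)*(b(9) + o(-30, 5)) = (6/(16 + 15))*((1 + 2*9²) - 30) = (6/31)*((1 + 2*81) - 30) = (6*(1/31))*((1 + 162) - 30) = 6*(163 - 30)/31 = (6/31)*133 = 798/31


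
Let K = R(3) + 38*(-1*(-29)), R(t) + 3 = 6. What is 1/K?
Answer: 1/1105 ≈ 0.00090498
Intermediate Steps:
R(t) = 3 (R(t) = -3 + 6 = 3)
K = 1105 (K = 3 + 38*(-1*(-29)) = 3 + 38*29 = 3 + 1102 = 1105)
1/K = 1/1105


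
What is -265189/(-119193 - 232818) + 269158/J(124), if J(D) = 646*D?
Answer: 57994638197/14098744572 ≈ 4.1135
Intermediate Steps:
-265189/(-119193 - 232818) + 269158/J(124) = -265189/(-119193 - 232818) + 269158/((646*124)) = -265189/(-352011) + 269158/80104 = -265189*(-1/352011) + 269158*(1/80104) = 265189/352011 + 134579/40052 = 57994638197/14098744572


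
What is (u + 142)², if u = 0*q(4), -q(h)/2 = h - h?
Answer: 20164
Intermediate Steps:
q(h) = 0 (q(h) = -2*(h - h) = -2*0 = 0)
u = 0 (u = 0*0 = 0)
(u + 142)² = (0 + 142)² = 142² = 20164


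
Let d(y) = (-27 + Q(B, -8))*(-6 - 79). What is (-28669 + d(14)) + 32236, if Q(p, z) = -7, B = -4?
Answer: 6457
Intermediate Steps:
d(y) = 2890 (d(y) = (-27 - 7)*(-6 - 79) = -34*(-85) = 2890)
(-28669 + d(14)) + 32236 = (-28669 + 2890) + 32236 = -25779 + 32236 = 6457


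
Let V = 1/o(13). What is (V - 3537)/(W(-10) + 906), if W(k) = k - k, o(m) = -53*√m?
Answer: -1179/302 - √13/624234 ≈ -3.9040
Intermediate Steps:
W(k) = 0
V = -√13/689 (V = 1/(-53*√13) = -√13/689 ≈ -0.0052330)
(V - 3537)/(W(-10) + 906) = (-√13/689 - 3537)/(0 + 906) = (-3537 - √13/689)/906 = (-3537 - √13/689)*(1/906) = -1179/302 - √13/624234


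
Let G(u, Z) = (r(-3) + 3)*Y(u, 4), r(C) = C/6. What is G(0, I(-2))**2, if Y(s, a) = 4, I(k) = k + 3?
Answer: 100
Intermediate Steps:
I(k) = 3 + k
r(C) = C/6 (r(C) = C*(1/6) = C/6)
G(u, Z) = 10 (G(u, Z) = ((1/6)*(-3) + 3)*4 = (-1/2 + 3)*4 = (5/2)*4 = 10)
G(0, I(-2))**2 = 10**2 = 100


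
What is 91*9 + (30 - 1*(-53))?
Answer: 902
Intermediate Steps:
91*9 + (30 - 1*(-53)) = 819 + (30 + 53) = 819 + 83 = 902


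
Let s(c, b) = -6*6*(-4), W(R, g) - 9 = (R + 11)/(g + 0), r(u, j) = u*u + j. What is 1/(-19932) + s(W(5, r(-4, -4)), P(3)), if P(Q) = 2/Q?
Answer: 2870207/19932 ≈ 144.00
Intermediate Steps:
r(u, j) = j + u² (r(u, j) = u² + j = j + u²)
W(R, g) = 9 + (11 + R)/g (W(R, g) = 9 + (R + 11)/(g + 0) = 9 + (11 + R)/g)
s(c, b) = 144 (s(c, b) = -36*(-4) = 144)
1/(-19932) + s(W(5, r(-4, -4)), P(3)) = 1/(-19932) + 144 = -1/19932 + 144 = 2870207/19932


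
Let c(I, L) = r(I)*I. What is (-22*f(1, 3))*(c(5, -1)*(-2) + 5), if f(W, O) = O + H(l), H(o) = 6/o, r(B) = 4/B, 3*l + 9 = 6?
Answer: -198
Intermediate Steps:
l = -1 (l = -3 + (1/3)*6 = -3 + 2 = -1)
c(I, L) = 4 (c(I, L) = (4/I)*I = 4)
f(W, O) = -6 + O (f(W, O) = O + 6/(-1) = O + 6*(-1) = O - 6 = -6 + O)
(-22*f(1, 3))*(c(5, -1)*(-2) + 5) = (-22*(-6 + 3))*(4*(-2) + 5) = (-22*(-3))*(-8 + 5) = 66*(-3) = -198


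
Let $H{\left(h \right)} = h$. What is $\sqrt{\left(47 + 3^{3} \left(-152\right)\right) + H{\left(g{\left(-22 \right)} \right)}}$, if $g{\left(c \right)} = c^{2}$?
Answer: $3 i \sqrt{397} \approx 59.775 i$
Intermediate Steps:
$\sqrt{\left(47 + 3^{3} \left(-152\right)\right) + H{\left(g{\left(-22 \right)} \right)}} = \sqrt{\left(47 + 3^{3} \left(-152\right)\right) + \left(-22\right)^{2}} = \sqrt{\left(47 + 27 \left(-152\right)\right) + 484} = \sqrt{\left(47 - 4104\right) + 484} = \sqrt{-4057 + 484} = \sqrt{-3573} = 3 i \sqrt{397}$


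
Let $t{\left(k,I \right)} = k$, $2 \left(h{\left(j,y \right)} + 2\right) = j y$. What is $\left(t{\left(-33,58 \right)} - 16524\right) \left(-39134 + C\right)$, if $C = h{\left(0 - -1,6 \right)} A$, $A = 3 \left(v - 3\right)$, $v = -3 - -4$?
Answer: $648040980$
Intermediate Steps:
$v = 1$ ($v = -3 + 4 = 1$)
$h{\left(j,y \right)} = -2 + \frac{j y}{2}$
$A = -6$ ($A = 3 \left(1 - 3\right) = 3 \left(-2\right) = -6$)
$C = -6$ ($C = \left(-2 + \frac{1}{2} \left(0 - -1\right) 6\right) \left(-6\right) = \left(-2 + \frac{1}{2} \left(0 + 1\right) 6\right) \left(-6\right) = \left(-2 + \frac{1}{2} \cdot 1 \cdot 6\right) \left(-6\right) = \left(-2 + 3\right) \left(-6\right) = 1 \left(-6\right) = -6$)
$\left(t{\left(-33,58 \right)} - 16524\right) \left(-39134 + C\right) = \left(-33 - 16524\right) \left(-39134 - 6\right) = \left(-16557\right) \left(-39140\right) = 648040980$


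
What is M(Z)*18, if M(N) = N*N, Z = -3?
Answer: 162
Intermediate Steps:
M(N) = N²
M(Z)*18 = (-3)²*18 = 9*18 = 162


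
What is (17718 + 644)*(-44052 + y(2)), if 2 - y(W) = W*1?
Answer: -808882824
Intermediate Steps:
y(W) = 2 - W
(17718 + 644)*(-44052 + y(2)) = (17718 + 644)*(-44052 + (2 - 1*2)) = 18362*(-44052 + (2 - 2)) = 18362*(-44052 + 0) = 18362*(-44052) = -808882824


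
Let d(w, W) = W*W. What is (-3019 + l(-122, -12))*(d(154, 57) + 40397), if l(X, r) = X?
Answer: -137092086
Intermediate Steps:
d(w, W) = W²
(-3019 + l(-122, -12))*(d(154, 57) + 40397) = (-3019 - 122)*(57² + 40397) = -3141*(3249 + 40397) = -3141*43646 = -137092086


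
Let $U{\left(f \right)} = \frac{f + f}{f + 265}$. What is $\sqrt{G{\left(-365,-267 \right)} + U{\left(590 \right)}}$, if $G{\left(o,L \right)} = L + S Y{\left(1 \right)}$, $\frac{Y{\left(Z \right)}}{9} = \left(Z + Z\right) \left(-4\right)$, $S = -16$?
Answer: $\frac{\sqrt{2879849}}{57} \approx 29.772$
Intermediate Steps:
$Y{\left(Z \right)} = - 72 Z$ ($Y{\left(Z \right)} = 9 \left(Z + Z\right) \left(-4\right) = 9 \cdot 2 Z \left(-4\right) = 9 \left(- 8 Z\right) = - 72 Z$)
$U{\left(f \right)} = \frac{2 f}{265 + f}$
$G{\left(o,L \right)} = 1152 + L$ ($G{\left(o,L \right)} = L - 16 \left(\left(-72\right) 1\right) = L - -1152 = L + 1152 = 1152 + L$)
$\sqrt{G{\left(-365,-267 \right)} + U{\left(590 \right)}} = \sqrt{\left(1152 - 267\right) + 2 \cdot 590 \frac{1}{265 + 590}} = \sqrt{885 + 2 \cdot 590 \cdot \frac{1}{855}} = \sqrt{885 + \frac{236}{171}} = \sqrt{\frac{151571}{171}} = \frac{\sqrt{2879849}}{57}$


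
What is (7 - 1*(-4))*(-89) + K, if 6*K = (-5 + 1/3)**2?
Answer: -26335/27 ≈ -975.37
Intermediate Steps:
K = 98/27 (K = (-5 + 1/3)**2/6 = (-14/3)**2/6 = (1/6)*(196/9) = 98/27 ≈ 3.6296)
(7 - 1*(-4))*(-89) + K = (7 - 1*(-4))*(-89) + 98/27 = (7 + 4)*(-89) + 98/27 = 11*(-89) + 98/27 = -979 + 98/27 = -26335/27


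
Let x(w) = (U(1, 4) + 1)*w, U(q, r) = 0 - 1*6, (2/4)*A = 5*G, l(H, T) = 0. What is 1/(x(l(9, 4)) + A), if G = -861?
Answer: -1/8610 ≈ -0.00011614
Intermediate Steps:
A = -8610 (A = 2*(5*(-861)) = 2*(-4305) = -8610)
U(q, r) = -6 (U(q, r) = 0 - 6 = -6)
x(w) = -5*w (x(w) = (-6 + 1)*w = -5*w)
1/(x(l(9, 4)) + A) = 1/(-5*0 - 8610) = 1/(0 - 8610) = 1/(-8610) = -1/8610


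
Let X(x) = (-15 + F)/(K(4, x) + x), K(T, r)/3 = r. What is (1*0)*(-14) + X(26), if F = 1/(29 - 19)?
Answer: -149/1040 ≈ -0.14327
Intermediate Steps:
F = ⅒ (F = 1/10 = ⅒ ≈ 0.10000)
K(T, r) = 3*r
X(x) = -149/(40*x) (X(x) = (-15 + ⅒)/(3*x + x) = -149*1/(4*x)/10 = -149/(40*x))
(1*0)*(-14) + X(26) = (1*0)*(-14) - 149/40/26 = 0*(-14) - 149/40*1/26 = 0 - 149/1040 = -149/1040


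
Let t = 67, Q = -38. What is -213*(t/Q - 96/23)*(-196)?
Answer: -108315186/437 ≈ -2.4786e+5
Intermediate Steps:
-213*(t/Q - 96/23)*(-196) = -213*(67/(-38) - 96/23)*(-196) = -213*(67*(-1/38) - 96*1/23)*(-196) = -213*(-67/38 - 96/23)*(-196) = -213*(-5189/874)*(-196) = (1105257/874)*(-196) = -108315186/437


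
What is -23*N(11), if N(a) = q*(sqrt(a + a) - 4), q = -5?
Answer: -460 + 115*sqrt(22) ≈ 79.398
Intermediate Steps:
N(a) = 20 - 5*sqrt(2)*sqrt(a) (N(a) = -5*(sqrt(a + a) - 4) = -5*(sqrt(2*a) - 4) = -5*(sqrt(2)*sqrt(a) - 4) = -5*(-4 + sqrt(2)*sqrt(a)) = 20 - 5*sqrt(2)*sqrt(a))
-23*N(11) = -23*(20 - 5*sqrt(2)*sqrt(11)) = -23*(20 - 5*sqrt(22)) = -460 + 115*sqrt(22)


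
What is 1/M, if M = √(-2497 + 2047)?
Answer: -I*√2/30 ≈ -0.04714*I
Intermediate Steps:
M = 15*I*√2 (M = √(-450) = 15*I*√2 ≈ 21.213*I)
1/M = 1/(15*I*√2) = -I*√2/30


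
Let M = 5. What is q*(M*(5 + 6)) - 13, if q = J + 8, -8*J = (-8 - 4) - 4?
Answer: 537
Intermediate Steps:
J = 2 (J = -((-8 - 4) - 4)/8 = -(-12 - 4)/8 = -1/8*(-16) = 2)
q = 10 (q = 2 + 8 = 10)
q*(M*(5 + 6)) - 13 = 10*(5*(5 + 6)) - 13 = 10*(5*11) - 13 = 10*55 - 13 = 550 - 13 = 537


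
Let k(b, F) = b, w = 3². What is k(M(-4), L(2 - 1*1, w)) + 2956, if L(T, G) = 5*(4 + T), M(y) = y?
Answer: 2952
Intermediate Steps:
w = 9
L(T, G) = 20 + 5*T
k(M(-4), L(2 - 1*1, w)) + 2956 = -4 + 2956 = 2952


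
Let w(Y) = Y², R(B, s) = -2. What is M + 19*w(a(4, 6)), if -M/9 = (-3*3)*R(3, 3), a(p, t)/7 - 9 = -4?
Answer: 23113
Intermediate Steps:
a(p, t) = 35 (a(p, t) = 63 + 7*(-4) = 63 - 28 = 35)
M = -162 (M = -9*(-3*3)*(-2) = -(-81)*(-2) = -9*18 = -162)
M + 19*w(a(4, 6)) = -162 + 19*35² = -162 + 19*1225 = -162 + 23275 = 23113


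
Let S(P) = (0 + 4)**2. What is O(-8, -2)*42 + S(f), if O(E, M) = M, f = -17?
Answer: -68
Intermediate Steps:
S(P) = 16 (S(P) = 4**2 = 16)
O(-8, -2)*42 + S(f) = -2*42 + 16 = -84 + 16 = -68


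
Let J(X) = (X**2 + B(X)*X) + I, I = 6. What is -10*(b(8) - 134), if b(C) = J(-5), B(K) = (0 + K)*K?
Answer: 2280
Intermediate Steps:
B(K) = K**2 (B(K) = K*K = K**2)
J(X) = 6 + X**2 + X**3 (J(X) = (X**2 + X**2*X) + 6 = (X**2 + X**3) + 6 = 6 + X**2 + X**3)
b(C) = -94 (b(C) = 6 + (-5)**2 + (-5)**3 = 6 + 25 - 125 = -94)
-10*(b(8) - 134) = -10*(-94 - 134) = -10*(-228) = 2280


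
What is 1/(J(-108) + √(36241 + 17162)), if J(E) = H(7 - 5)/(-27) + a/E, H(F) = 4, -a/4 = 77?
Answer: -1971/38925458 + 729*√53403/38925458 ≈ 0.0042773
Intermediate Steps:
a = -308 (a = -4*77 = -308)
J(E) = -4/27 - 308/E (J(E) = 4/(-27) - 308/E = 4*(-1/27) - 308/E = -4/27 - 308/E)
1/(J(-108) + √(36241 + 17162)) = 1/((-4/27 - 308/(-108)) + √(36241 + 17162)) = 1/((-4/27 - 308*(-1/108)) + √53403) = 1/((-4/27 + 77/27) + √53403) = 1/(73/27 + √53403)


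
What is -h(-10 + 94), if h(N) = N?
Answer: -84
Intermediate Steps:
-h(-10 + 94) = -(-10 + 94) = -1*84 = -84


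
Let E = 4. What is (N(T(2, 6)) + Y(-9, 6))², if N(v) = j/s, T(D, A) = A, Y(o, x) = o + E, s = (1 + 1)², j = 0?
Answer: 25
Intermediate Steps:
s = 4 (s = 2² = 4)
Y(o, x) = 4 + o (Y(o, x) = o + 4 = 4 + o)
N(v) = 0 (N(v) = 0/4 = 0*(¼) = 0)
(N(T(2, 6)) + Y(-9, 6))² = (0 + (4 - 9))² = (0 - 5)² = (-5)² = 25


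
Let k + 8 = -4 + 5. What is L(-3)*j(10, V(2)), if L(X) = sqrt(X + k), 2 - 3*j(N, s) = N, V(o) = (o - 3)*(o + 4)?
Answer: -8*I*sqrt(10)/3 ≈ -8.4327*I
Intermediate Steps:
V(o) = (-3 + o)*(4 + o)
k = -7 (k = -8 + (-4 + 5) = -8 + 1 = -7)
j(N, s) = 2/3 - N/3
L(X) = sqrt(-7 + X) (L(X) = sqrt(X - 7) = sqrt(-7 + X))
L(-3)*j(10, V(2)) = sqrt(-7 - 3)*(2/3 - 1/3*10) = sqrt(-10)*(2/3 - 10/3) = (I*sqrt(10))*(-8/3) = -8*I*sqrt(10)/3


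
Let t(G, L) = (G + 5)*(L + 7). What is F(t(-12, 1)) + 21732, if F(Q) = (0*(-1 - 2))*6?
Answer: 21732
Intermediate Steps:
t(G, L) = (5 + G)*(7 + L)
F(Q) = 0 (F(Q) = (0*(-3))*6 = 0*6 = 0)
F(t(-12, 1)) + 21732 = 0 + 21732 = 21732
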